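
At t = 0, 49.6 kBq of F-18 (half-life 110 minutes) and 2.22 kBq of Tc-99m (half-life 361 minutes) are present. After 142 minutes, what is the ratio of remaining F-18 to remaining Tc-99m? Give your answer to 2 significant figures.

F-18: 49.6 × (1/2)^(142/110) = 49.6 × (1/2)^1.2909 ≈ 20.271 kBq.
Tc-99m: 2.22 × (1/2)^(142/361) = 2.22 × (1/2)^0.39335 ≈ 1.6902 kBq.
Ratio ≈ 20.271 / 1.6902 ≈ 11.993.

12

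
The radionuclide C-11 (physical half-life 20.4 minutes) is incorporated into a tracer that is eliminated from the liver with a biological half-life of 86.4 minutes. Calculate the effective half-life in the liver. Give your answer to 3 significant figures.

16.5 minutes

1/t_eff = 1/t_phys + 1/t_biol = 1/20.4 + 1/86.4 = 0.060594 per minute.
t_eff = 20.4 × 86.4 / (20.4 + 86.4) ≈ 16.503 minutes.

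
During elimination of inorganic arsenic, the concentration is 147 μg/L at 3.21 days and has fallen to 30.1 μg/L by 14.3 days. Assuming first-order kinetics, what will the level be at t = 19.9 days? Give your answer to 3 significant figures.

Over Δt = 14.3 − 3.21 = 11.09 days, the level fell by a factor of 147/30.1 ≈ 4.8837.
n = log₂(4.8837) ≈ 2.288 half-lives, so t½ = 11.09/2.288 ≈ 4.8471 days.
From t = 14.3 to t = 19.9: 30.1 × (1/2)^((19.9−14.3)/4.8471) ≈ 13.514 μg/L.

13.5 μg/L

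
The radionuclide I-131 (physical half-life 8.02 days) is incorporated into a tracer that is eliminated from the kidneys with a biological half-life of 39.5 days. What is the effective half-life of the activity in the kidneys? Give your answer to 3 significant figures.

1/t_eff = 1/t_phys + 1/t_biol = 1/8.02 + 1/39.5 = 0.15 per day.
t_eff = 8.02 × 39.5 / (8.02 + 39.5) ≈ 6.6665 days.

6.67 days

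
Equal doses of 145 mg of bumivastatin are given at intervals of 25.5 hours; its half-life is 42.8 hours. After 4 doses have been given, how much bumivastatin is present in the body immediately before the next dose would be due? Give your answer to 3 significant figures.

229 mg

The 4 doses were given 102, 76.5, 51, 25.5 hours ago.
Total = 145·(1/2)^(102/42.8) + 145·(1/2)^(76.5/42.8) + 145·(1/2)^(51/42.8) + 145·(1/2)^(25.5/42.8)
      = 27.795 + 42.006 + 63.484 + 95.944 ≈ 229.23 mg.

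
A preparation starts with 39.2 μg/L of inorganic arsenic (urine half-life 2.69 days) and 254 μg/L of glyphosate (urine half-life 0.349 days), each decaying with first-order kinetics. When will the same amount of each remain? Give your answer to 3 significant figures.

Set 39.2·(1/2)^(t/2.69) = 254·(1/2)^(t/0.349).
Taking log₂: log₂(39.2/254) = t·(1/2.69 − 1/0.349).
log₂(0.15433) = -2.6959; 1/2.69 − 1/0.349 = -2.4936.
t = -2.6959 / -2.4936 ≈ 1.0811 days.

1.08 days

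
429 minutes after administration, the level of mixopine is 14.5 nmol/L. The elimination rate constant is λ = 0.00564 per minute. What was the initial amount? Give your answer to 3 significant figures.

163 nmol/L

t½ = ln 2 / λ = 0.69315 / 0.00564 ≈ 122.9 minutes.
Number of half-lives elapsed: n = 429/122.9 ≈ 3.4907.
A₀ = A × 2^n = 14.5 × 2^3.4907 = 14.5 × 11.241 ≈ 162.99 nmol/L.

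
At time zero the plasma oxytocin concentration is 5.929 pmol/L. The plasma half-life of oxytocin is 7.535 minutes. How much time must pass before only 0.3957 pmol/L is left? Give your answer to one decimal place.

Fraction remaining = 0.3957/5.929 ≈ 0.06674.
n = log₂(5.929/0.3957) = ln(14.984)/ln 2 ≈ 3.9053 half-lives.
t = n × t½ = 3.9053 × 7.535 ≈ 29.427 minutes.

29.4 minutes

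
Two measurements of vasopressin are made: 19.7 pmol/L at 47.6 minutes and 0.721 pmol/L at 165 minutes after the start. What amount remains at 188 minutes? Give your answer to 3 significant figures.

0.377 pmol/L

Over Δt = 165 − 47.6 = 117.4 minutes, the level fell by a factor of 19.7/0.721 ≈ 27.323.
n = log₂(27.323) ≈ 4.7721 half-lives, so t½ = 117.4/4.7721 ≈ 24.602 minutes.
From t = 165 to t = 188: 0.721 × (1/2)^((188−165)/24.602) ≈ 0.37714 pmol/L.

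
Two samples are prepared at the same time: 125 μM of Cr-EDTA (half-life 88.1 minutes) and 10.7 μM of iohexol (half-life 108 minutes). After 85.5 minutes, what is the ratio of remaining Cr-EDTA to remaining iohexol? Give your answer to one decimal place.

10.3

Cr-EDTA: 125 × (1/2)^(85.5/88.1) = 125 × (1/2)^0.97049 ≈ 63.792 μM.
iohexol: 10.7 × (1/2)^(85.5/108) = 10.7 × (1/2)^0.79167 ≈ 6.1811 μM.
Ratio ≈ 63.792 / 6.1811 ≈ 10.32.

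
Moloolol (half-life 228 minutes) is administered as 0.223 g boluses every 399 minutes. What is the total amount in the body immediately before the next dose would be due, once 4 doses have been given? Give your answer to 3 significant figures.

0.0936 g

The 4 doses were given 1596, 1197, 798, 399 minutes ago.
Total = 0.223·(1/2)^(1596/228) + 0.223·(1/2)^(1197/228) + 0.223·(1/2)^(798/228) + 0.223·(1/2)^(399/228)
      = 0.0017422 + 0.00586 + 0.019711 + 0.066298 ≈ 0.093611 g.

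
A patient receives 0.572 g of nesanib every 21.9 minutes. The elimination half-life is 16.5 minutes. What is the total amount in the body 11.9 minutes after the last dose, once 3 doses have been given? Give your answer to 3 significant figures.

The 3 doses were given 55.7, 33.8, 11.9 minutes ago.
Total = 0.572·(1/2)^(55.7/16.5) + 0.572·(1/2)^(33.8/16.5) + 0.572·(1/2)^(11.9/16.5)
      = 0.055105 + 0.13827 + 0.34697 ≈ 0.54035 g.

0.540 g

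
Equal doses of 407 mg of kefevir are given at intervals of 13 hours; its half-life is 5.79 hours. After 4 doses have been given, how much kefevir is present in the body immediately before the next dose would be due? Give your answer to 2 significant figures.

110 mg

The 4 doses were given 52, 39, 26, 13 hours ago.
Total = 407·(1/2)^(52/5.79) + 407·(1/2)^(39/5.79) + 407·(1/2)^(26/5.79) + 407·(1/2)^(13/5.79)
      = 0.80546 + 3.8188 + 18.106 + 85.843 ≈ 108.57 mg.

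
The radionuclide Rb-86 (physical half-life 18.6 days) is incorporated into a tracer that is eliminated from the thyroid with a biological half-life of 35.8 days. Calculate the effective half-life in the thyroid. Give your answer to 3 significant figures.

12.2 days

1/t_eff = 1/t_phys + 1/t_biol = 1/18.6 + 1/35.8 = 0.081696 per day.
t_eff = 18.6 × 35.8 / (18.6 + 35.8) ≈ 12.24 days.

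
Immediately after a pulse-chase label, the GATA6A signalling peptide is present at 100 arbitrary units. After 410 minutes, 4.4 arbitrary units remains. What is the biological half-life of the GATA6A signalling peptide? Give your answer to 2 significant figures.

91 minutes

A/A₀ = 4.4/100 ≈ 0.044.
n = log₂(22.727) ≈ 4.5064 half-lives elapsed in 410 minutes.
t½ = 410/4.5064 ≈ 90.983 minutes.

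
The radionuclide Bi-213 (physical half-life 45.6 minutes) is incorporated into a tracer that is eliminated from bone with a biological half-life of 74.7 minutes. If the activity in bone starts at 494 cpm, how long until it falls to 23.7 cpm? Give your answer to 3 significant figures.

1/t_eff = 1/t_phys + 1/t_biol = 1/45.6 + 1/74.7 = 0.035317 per minute.
t_eff = 45.6 × 74.7 / (45.6 + 74.7) ≈ 28.315 minutes.
n = log₂(494/23.7) ≈ 4.3816; t = 4.3816 × 28.315 ≈ 124.06 minutes.

124 minutes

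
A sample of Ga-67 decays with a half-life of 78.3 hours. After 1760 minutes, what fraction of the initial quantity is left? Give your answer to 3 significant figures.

0.771

1760 minutes = 29.3333 hours.
n = 29.3333/78.3 ≈ 0.37463 half-lives.
Fraction remaining = (1/2)^0.37463 ≈ 0.7713.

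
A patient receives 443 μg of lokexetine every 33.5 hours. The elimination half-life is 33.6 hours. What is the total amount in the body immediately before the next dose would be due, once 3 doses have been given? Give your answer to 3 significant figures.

The 3 doses were given 100.5, 67, 33.5 hours ago.
Total = 443·(1/2)^(100.5/33.6) + 443·(1/2)^(67/33.6) + 443·(1/2)^(33.5/33.6)
      = 55.719 + 111.21 + 221.96 ≈ 388.88 μg.

389 μg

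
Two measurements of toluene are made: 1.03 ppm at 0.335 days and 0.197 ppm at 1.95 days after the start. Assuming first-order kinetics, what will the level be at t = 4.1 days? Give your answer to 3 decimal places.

Over Δt = 1.95 − 0.335 = 1.615 days, the level fell by a factor of 1.03/0.197 ≈ 5.2284.
n = log₂(5.2284) ≈ 2.3864 half-lives, so t½ = 1.615/2.3864 ≈ 0.67676 days.
From t = 1.95 to t = 4.1: 0.197 × (1/2)^((4.1−1.95)/0.67676) ≈ 0.021783 ppm.

0.022 ppm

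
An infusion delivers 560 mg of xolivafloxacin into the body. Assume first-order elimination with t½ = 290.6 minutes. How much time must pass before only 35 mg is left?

1162.4 minutes

35/560 = 1/16, so 4 half-lives have elapsed.
t = 4 × 290.6 = 1162.4 minutes.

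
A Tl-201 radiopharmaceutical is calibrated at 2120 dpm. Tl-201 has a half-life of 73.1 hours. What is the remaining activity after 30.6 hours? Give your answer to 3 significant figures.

Number of half-lives: n = 30.6/73.1 ≈ 0.4186.
Remaining = 2120 × (1/2)^0.4186 = 2120 × 0.74815 ≈ 1586.1 dpm.

1590 dpm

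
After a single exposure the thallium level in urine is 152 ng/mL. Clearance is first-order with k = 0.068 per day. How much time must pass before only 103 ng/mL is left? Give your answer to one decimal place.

5.7 days

t½ = ln 2 / k = 0.69315 / 0.068 ≈ 10.193 days.
Fraction remaining = 103/152 ≈ 0.67763.
n = log₂(152/103) = ln(1.4757)/ln 2 ≈ 0.56143 half-lives.
t = n × t½ = 0.56143 × 10.193 ≈ 5.7228 days.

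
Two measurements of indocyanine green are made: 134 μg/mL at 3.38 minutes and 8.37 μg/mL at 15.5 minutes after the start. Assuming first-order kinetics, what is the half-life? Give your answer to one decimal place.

Over Δt = 15.5 − 3.38 = 12.12 minutes, the level fell by a factor of 134/8.37 ≈ 16.01.
n = log₂(16.01) ≈ 4.0009 half-lives, so t½ = 12.12/4.0009 ≈ 3.0293 minutes.

3.0 minutes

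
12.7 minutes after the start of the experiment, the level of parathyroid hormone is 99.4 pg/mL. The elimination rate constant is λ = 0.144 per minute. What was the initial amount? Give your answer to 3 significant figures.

619 pg/mL

t½ = ln 2 / λ = 0.69315 / 0.144 ≈ 4.8135 minutes.
Number of half-lives elapsed: n = 12.7/4.8135 ≈ 2.6384.
A₀ = A × 2^n = 99.4 × 2^2.6384 = 99.4 × 6.2264 ≈ 618.91 pg/mL.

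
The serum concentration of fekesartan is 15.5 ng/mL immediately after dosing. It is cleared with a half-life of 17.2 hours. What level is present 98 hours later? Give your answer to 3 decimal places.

0.299 ng/mL

Number of half-lives: n = 98/17.2 ≈ 5.6977.
Remaining = 15.5 × (1/2)^5.6977 = 15.5 × 0.019268 ≈ 0.29865 ng/mL.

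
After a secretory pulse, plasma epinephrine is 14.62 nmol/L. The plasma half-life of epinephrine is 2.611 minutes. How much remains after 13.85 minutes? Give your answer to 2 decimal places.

Number of half-lives: n = 13.85/2.611 ≈ 5.3045.
Remaining = 14.62 × (1/2)^5.3045 = 14.62 × 0.025304 ≈ 0.36995 nmol/L.

0.37 nmol/L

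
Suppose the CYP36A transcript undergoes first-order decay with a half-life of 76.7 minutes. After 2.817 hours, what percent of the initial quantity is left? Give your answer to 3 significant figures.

2.817 hours = 169.02 minutes.
n = 169.02/76.7 ≈ 2.2037 half-lives.
Fraction remaining = (1/2)^2.2037 ≈ 0.21709, i.e. 21.709%.

21.7%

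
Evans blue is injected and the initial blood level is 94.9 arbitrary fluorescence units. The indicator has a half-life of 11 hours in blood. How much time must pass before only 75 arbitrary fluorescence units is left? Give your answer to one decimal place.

3.7 hours

Fraction remaining = 75/94.9 ≈ 0.79031.
n = log₂(94.9/75) = ln(1.2653)/ln 2 ≈ 0.33952 half-lives.
t = n × t½ = 0.33952 × 11 ≈ 3.7347 hours.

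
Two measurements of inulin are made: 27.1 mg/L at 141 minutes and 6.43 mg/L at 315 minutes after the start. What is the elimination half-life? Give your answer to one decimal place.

83.8 minutes

Over Δt = 315 − 141 = 174 minutes, the level fell by a factor of 27.1/6.43 ≈ 4.2146.
n = log₂(4.2146) ≈ 2.0754 half-lives, so t½ = 174/2.0754 ≈ 83.839 minutes.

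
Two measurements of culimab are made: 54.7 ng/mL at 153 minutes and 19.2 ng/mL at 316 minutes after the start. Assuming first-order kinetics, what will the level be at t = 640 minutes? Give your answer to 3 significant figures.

Over Δt = 316 − 153 = 163 minutes, the level fell by a factor of 54.7/19.2 ≈ 2.849.
n = log₂(2.849) ≈ 1.5104 half-lives, so t½ = 163/1.5104 ≈ 107.92 minutes.
From t = 316 to t = 640: 19.2 × (1/2)^((640−316)/107.92) ≈ 2.3961 ng/mL.

2.40 ng/mL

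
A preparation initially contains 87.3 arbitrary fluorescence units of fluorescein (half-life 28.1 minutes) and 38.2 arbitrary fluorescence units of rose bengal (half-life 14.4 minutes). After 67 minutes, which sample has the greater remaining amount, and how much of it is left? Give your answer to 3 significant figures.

fluorescein, 16.7 arbitrary fluorescence units

fluorescein: 87.3 × (1/2)^2.3843 ≈ 16.721 arbitrary fluorescence units.
rose bengal: 38.2 × (1/2)^4.6528 ≈ 1.5186 arbitrary fluorescence units.
Fluorescein has more remaining, at ≈ 16.721 arbitrary fluorescence units.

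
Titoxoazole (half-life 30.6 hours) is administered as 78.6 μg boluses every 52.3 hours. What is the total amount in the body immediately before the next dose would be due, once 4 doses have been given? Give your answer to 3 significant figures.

34.3 μg

The 4 doses were given 209.2, 156.9, 104.6, 52.3 hours ago.
Total = 78.6·(1/2)^(209.2/30.6) + 78.6·(1/2)^(156.9/30.6) + 78.6·(1/2)^(104.6/30.6) + 78.6·(1/2)^(52.3/30.6)
      = 0.6877 + 2.2486 + 7.3521 + 24.039 ≈ 34.327 μg.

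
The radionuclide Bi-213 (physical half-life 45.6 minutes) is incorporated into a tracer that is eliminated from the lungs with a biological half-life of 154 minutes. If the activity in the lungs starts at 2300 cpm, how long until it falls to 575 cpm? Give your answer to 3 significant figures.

70.4 minutes

1/t_eff = 1/t_phys + 1/t_biol = 1/45.6 + 1/154 = 0.028423 per minute.
t_eff = 45.6 × 154 / (45.6 + 154) ≈ 35.182 minutes.
n = log₂(2300/575) ≈ 2; t = 2 × 35.182 ≈ 70.365 minutes.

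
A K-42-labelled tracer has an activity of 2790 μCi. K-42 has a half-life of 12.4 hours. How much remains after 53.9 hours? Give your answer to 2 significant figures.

140 μCi

Number of half-lives: n = 53.9/12.4 ≈ 4.3468.
Remaining = 2790 × (1/2)^4.3468 = 2790 × 0.049146 ≈ 137.12 μCi.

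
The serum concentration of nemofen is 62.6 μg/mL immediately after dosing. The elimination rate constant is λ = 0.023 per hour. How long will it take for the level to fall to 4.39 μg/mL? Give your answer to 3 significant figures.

116 hours

t½ = ln 2 / λ = 0.69315 / 0.023 ≈ 30.137 hours.
Fraction remaining = 4.39/62.6 ≈ 0.070128.
n = log₂(62.6/4.39) = ln(14.26)/ln 2 ≈ 3.8339 half-lives.
t = n × t½ = 3.8339 × 30.137 ≈ 115.54 hours.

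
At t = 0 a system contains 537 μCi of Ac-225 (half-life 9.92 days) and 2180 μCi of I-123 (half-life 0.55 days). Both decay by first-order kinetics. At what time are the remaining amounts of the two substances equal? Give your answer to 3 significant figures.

Set 537·(1/2)^(t/9.92) = 2180·(1/2)^(t/0.55).
Taking log₂: log₂(537/2180) = t·(1/9.92 − 1/0.55).
log₂(0.24633) = -2.0213; 1/9.92 − 1/0.55 = -1.7174.
t = -2.0213 / -1.7174 ≈ 1.177 days.

1.18 days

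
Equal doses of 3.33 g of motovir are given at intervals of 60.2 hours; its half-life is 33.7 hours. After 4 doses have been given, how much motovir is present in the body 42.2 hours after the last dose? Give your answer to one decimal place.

2.0 g

The 4 doses were given 222.8, 162.6, 102.4, 42.2 hours ago.
Total = 3.33·(1/2)^(222.8/33.7) + 3.33·(1/2)^(162.6/33.7) + 3.33·(1/2)^(102.4/33.7) + 3.33·(1/2)^(42.2/33.7)
      = 0.034061 + 0.11749 + 0.40527 + 1.3979 ≈ 1.9548 g.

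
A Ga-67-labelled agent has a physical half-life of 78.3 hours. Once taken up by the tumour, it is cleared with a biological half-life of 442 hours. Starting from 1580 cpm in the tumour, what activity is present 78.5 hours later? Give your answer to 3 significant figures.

697 cpm

1/t_eff = 1/t_phys + 1/t_biol = 1/78.3 + 1/442 = 0.015034 per hour.
t_eff = 78.3 × 442 / (78.3 + 442) ≈ 66.517 hours.
Remaining = 1580 × (1/2)^(78.5/66.517) = 1580 × (1/2)^1.1802 ≈ 697.26 cpm.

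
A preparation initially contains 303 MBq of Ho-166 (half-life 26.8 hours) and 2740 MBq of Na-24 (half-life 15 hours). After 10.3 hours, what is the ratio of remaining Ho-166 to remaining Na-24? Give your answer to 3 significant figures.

0.136

Ho-166: 303 × (1/2)^(10.3/26.8) = 303 × (1/2)^0.38433 ≈ 232.14 MBq.
Na-24: 2740 × (1/2)^(10.3/15) = 2740 × (1/2)^0.68667 ≈ 1702.3 MBq.
Ratio ≈ 232.14 / 1702.3 ≈ 0.13637.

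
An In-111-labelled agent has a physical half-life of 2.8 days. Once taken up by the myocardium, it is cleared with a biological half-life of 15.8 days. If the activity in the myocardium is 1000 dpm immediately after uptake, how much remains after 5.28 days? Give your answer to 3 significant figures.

215 dpm

1/t_eff = 1/t_phys + 1/t_biol = 1/2.8 + 1/15.8 = 0.42043 per day.
t_eff = 2.8 × 15.8 / (2.8 + 15.8) ≈ 2.3785 days.
Remaining = 1000 × (1/2)^(5.28/2.3785) = 1000 × (1/2)^2.2199 ≈ 214.66 dpm.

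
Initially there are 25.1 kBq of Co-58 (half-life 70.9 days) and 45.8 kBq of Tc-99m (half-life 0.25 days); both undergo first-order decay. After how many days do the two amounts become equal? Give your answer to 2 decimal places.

0.22 days

Set 25.1·(1/2)^(t/70.9) = 45.8·(1/2)^(t/0.25).
Taking log₂: log₂(25.1/45.8) = t·(1/70.9 − 1/0.25).
log₂(0.54803) = -0.86766; 1/70.9 − 1/0.25 = -3.9859.
t = -0.86766 / -3.9859 ≈ 0.21768 days.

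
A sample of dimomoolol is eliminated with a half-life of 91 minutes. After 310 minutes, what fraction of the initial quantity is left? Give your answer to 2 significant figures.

n = 310/91 ≈ 3.4066 half-lives.
Fraction remaining = (1/2)^3.4066 ≈ 0.0943.

0.094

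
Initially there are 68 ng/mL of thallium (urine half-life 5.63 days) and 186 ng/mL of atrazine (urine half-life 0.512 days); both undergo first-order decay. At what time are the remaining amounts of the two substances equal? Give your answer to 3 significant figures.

Set 68·(1/2)^(t/5.63) = 186·(1/2)^(t/0.512).
Taking log₂: log₂(68/186) = t·(1/5.63 − 1/0.512).
log₂(0.36559) = -1.4517; 1/5.63 − 1/0.512 = -1.7755.
t = -1.4517 / -1.7755 ≈ 0.81762 days.

0.818 days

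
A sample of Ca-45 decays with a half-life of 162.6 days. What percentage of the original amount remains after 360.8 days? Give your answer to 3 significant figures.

21.5%

n = 360.8/162.6 ≈ 2.2189 half-lives.
Fraction remaining = (1/2)^2.2189 ≈ 0.2148, i.e. 21.48%.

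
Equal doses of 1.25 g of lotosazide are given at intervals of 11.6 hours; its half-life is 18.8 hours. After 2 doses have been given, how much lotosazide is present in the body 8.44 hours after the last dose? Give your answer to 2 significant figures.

The 2 doses were given 20.04, 8.44 hours ago.
Total = 1.25·(1/2)^(20.04/18.8) + 1.25·(1/2)^(8.44/18.8)
      = 0.59707 + 0.91573 ≈ 1.5128 g.

1.5 g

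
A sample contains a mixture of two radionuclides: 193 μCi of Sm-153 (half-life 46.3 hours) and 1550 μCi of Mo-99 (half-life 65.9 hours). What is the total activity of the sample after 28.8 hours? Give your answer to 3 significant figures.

1270 μCi

Sm-153: 193 × (1/2)^(28.8/46.3) = 193 × (1/2)^0.62203 ≈ 125.4 μCi.
Mo-99: 1550 × (1/2)^(28.8/65.9) = 1550 × (1/2)^0.43703 ≈ 1144.9 μCi.
Total = 125.4 + 1144.9 ≈ 1270.3 μCi.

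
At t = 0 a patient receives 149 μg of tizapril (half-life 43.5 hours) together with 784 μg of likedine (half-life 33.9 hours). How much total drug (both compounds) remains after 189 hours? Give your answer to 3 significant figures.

tizapril: 149 × (1/2)^(189/43.5) = 149 × (1/2)^4.3448 ≈ 7.3327 μg.
likedine: 784 × (1/2)^(189/33.9) = 784 × (1/2)^5.5752 ≈ 16.444 μg.
Total = 7.3327 + 16.444 ≈ 23.777 μg.

23.8 μg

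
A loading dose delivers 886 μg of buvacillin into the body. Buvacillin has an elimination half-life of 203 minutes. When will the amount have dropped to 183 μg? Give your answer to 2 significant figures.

Fraction remaining = 183/886 ≈ 0.20655.
n = log₂(886/183) = ln(4.8415)/ln 2 ≈ 2.2755 half-lives.
t = n × t½ = 2.2755 × 203 ≈ 461.92 minutes.

460 minutes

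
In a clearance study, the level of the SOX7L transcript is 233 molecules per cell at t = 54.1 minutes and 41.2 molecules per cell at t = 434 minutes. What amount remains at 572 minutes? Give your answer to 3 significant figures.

22.0 molecules per cell

Over Δt = 434 − 54.1 = 379.9 minutes, the level fell by a factor of 233/41.2 ≈ 5.6553.
n = log₂(5.6553) ≈ 2.4996 half-lives, so t½ = 379.9/2.4996 ≈ 151.98 minutes.
From t = 434 to t = 572: 41.2 × (1/2)^((572−434)/151.98) ≈ 21.957 molecules per cell.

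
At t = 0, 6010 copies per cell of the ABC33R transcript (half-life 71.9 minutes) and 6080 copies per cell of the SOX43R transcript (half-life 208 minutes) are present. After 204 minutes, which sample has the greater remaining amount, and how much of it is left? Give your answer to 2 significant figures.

ABC33R transcript: 6010 × (1/2)^2.8373 ≈ 840.95 copies per cell.
SOX43R transcript: 6080 × (1/2)^0.98077 ≈ 3080.8 copies per cell.
SOX43R transcript has more remaining, at ≈ 3080.8 copies per cell.

SOX43R transcript, 3100 copies per cell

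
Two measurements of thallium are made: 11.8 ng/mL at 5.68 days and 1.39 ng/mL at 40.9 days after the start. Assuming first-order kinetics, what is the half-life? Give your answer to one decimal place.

11.4 days

Over Δt = 40.9 − 5.68 = 35.22 days, the level fell by a factor of 11.8/1.39 ≈ 8.4892.
n = log₂(8.4892) ≈ 3.0856 half-lives, so t½ = 35.22/3.0856 ≈ 11.414 days.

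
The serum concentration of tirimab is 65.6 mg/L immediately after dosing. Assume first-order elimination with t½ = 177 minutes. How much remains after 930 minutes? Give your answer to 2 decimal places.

1.72 mg/L

Number of half-lives: n = 930/177 ≈ 5.2542.
Remaining = 65.6 × (1/2)^5.2542 = 65.6 × 0.026201 ≈ 1.7188 mg/L.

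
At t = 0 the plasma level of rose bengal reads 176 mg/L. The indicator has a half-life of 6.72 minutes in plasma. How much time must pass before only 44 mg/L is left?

44/176 = 1/4, so 2 half-lives have elapsed.
t = 2 × 6.72 = 13.44 minutes.

13.44 minutes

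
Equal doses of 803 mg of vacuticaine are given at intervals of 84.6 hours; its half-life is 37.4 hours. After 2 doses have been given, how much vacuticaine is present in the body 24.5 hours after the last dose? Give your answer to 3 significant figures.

The 2 doses were given 109.1, 24.5 hours ago.
Total = 803·(1/2)^(109.1/37.4) + 803·(1/2)^(24.5/37.4)
      = 106.31 + 509.94 ≈ 616.25 mg.

616 mg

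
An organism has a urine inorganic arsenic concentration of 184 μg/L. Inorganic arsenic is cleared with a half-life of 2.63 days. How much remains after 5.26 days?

Elapsed time is 2 half-lives (5.26/2.63).
Each half-life halves the amount: 184 × (1/2)^2 = 184/4 = 46 μg/L.

46 μg/L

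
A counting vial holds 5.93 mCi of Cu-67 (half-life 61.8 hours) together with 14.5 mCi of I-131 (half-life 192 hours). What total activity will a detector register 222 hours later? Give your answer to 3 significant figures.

7.00 mCi

Cu-67: 5.93 × (1/2)^(222/61.8) = 5.93 × (1/2)^3.5922 ≈ 0.49168 mCi.
I-131: 14.5 × (1/2)^(222/192) = 14.5 × (1/2)^1.1562 ≈ 6.5058 mCi.
Total = 0.49168 + 6.5058 ≈ 6.9975 mCi.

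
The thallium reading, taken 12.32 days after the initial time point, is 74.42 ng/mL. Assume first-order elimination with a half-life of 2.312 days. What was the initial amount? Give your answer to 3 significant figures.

Number of half-lives elapsed: n = 12.32/2.312 ≈ 5.3287.
A₀ = A × 2^n = 74.42 × 2^5.3287 = 74.42 × 40.189 ≈ 2990.8 ng/mL.

2990 ng/mL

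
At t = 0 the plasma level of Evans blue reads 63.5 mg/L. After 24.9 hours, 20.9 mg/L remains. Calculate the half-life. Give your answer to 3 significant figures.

A/A₀ = 20.9/63.5 ≈ 0.32913.
n = log₂(3.0383) ≈ 1.6033 half-lives elapsed in 24.9 hours.
t½ = 24.9/1.6033 ≈ 15.531 hours.

15.5 hours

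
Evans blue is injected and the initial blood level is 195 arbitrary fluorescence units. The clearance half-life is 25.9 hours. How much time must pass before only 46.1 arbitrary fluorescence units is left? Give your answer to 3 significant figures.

53.9 hours

Fraction remaining = 46.1/195 ≈ 0.23641.
n = log₂(195/46.1) = ln(4.2299)/ln 2 ≈ 2.0806 half-lives.
t = n × t½ = 2.0806 × 25.9 ≈ 53.888 hours.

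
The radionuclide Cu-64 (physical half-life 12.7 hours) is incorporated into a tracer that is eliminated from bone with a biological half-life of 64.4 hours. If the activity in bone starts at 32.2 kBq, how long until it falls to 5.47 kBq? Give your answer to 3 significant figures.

1/t_eff = 1/t_phys + 1/t_biol = 1/12.7 + 1/64.4 = 0.094268 per hour.
t_eff = 12.7 × 64.4 / (12.7 + 64.4) ≈ 10.608 hours.
n = log₂(32.2/5.47) ≈ 2.5574; t = 2.5574 × 10.608 ≈ 27.13 hours.

27.1 hours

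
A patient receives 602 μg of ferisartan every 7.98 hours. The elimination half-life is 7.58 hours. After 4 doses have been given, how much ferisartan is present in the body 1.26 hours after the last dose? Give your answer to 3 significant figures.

The 4 doses were given 25.2, 17.22, 9.24, 1.26 hours ago.
Total = 602·(1/2)^(25.2/7.58) + 602·(1/2)^(17.22/7.58) + 602·(1/2)^(9.24/7.58) + 602·(1/2)^(1.26/7.58)
      = 60.091 + 124.66 + 258.61 + 536.48 ≈ 979.84 μg.

980 μg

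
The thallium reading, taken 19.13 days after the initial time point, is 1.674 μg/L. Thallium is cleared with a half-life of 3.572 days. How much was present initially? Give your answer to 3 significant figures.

Number of half-lives elapsed: n = 19.13/3.572 ≈ 5.3555.
A₀ = A × 2^n = 1.674 × 2^5.3555 = 1.674 × 40.943 ≈ 68.538 μg/L.

68.5 μg/L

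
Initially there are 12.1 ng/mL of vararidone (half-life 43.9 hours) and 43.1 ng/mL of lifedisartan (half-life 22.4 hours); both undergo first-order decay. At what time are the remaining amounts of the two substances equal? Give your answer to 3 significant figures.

Set 12.1·(1/2)^(t/43.9) = 43.1·(1/2)^(t/22.4).
Taking log₂: log₂(12.1/43.1) = t·(1/43.9 − 1/22.4).
log₂(0.28074) = -1.8327; 1/43.9 − 1/22.4 = -0.021864.
t = -1.8327 / -0.021864 ≈ 83.823 hours.

83.8 hours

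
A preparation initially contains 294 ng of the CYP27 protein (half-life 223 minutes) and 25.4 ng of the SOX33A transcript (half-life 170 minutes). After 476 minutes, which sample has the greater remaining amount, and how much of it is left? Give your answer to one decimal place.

CYP27 protein, 67.0 ng

CYP27 protein: 294 × (1/2)^2.1345 ≈ 66.956 ng.
SOX33A transcript: 25.4 × (1/2)^2.8 ≈ 3.6471 ng.
CYP27 protein has more remaining, at ≈ 66.956 ng.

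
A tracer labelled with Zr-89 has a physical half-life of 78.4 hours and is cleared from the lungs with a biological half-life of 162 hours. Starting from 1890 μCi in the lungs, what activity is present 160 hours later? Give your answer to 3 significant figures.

1/t_eff = 1/t_phys + 1/t_biol = 1/78.4 + 1/162 = 0.018928 per hour.
t_eff = 78.4 × 162 / (78.4 + 162) ≈ 52.832 hours.
Remaining = 1890 × (1/2)^(160/52.832) = 1890 × (1/2)^3.0285 ≈ 231.63 μCi.

232 μCi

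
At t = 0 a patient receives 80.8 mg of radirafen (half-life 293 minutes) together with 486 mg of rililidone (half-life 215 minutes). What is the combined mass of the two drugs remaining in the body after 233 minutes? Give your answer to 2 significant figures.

280 mg

radirafen: 80.8 × (1/2)^(233/293) = 80.8 × (1/2)^0.79522 ≈ 46.561 mg.
rililidone: 486 × (1/2)^(233/215) = 486 × (1/2)^1.0837 ≈ 229.3 mg.
Total = 46.561 + 229.3 ≈ 275.86 mg.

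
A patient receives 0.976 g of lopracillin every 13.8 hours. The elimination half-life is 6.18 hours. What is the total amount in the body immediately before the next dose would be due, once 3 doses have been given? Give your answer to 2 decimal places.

The 3 doses were given 41.4, 27.6, 13.8 hours ago.
Total = 0.976·(1/2)^(41.4/6.18) + 0.976·(1/2)^(27.6/6.18) + 0.976·(1/2)^(13.8/6.18)
      = 0.0093938 + 0.044162 + 0.20761 ≈ 0.26116 g.

0.26 g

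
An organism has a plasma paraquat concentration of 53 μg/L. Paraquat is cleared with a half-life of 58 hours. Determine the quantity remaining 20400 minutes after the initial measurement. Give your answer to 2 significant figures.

Convert the elapsed time: 20400 minutes = 340 hours.
Number of half-lives: n = 340/58 ≈ 5.8621.
Remaining = 53 × (1/2)^5.8621 = 53 × 0.017193 ≈ 0.91121 μg/L.

0.91 μg/L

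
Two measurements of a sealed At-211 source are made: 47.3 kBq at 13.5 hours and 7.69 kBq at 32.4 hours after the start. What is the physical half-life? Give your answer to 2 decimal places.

Over Δt = 32.4 − 13.5 = 18.9 hours, the level fell by a factor of 47.3/7.69 ≈ 6.1508.
n = log₂(6.1508) ≈ 2.6208 half-lives, so t½ = 18.9/2.6208 ≈ 7.2116 hours.

7.21 hours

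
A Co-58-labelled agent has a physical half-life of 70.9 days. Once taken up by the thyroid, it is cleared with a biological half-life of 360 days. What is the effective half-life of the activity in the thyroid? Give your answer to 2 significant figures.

1/t_eff = 1/t_phys + 1/t_biol = 1/70.9 + 1/360 = 0.016882 per day.
t_eff = 70.9 × 360 / (70.9 + 360) ≈ 59.234 days.

59 days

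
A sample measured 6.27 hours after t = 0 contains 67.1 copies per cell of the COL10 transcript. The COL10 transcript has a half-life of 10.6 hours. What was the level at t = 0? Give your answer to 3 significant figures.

Number of half-lives elapsed: n = 6.27/10.6 ≈ 0.59151.
A₀ = A × 2^n = 67.1 × 2^0.59151 = 67.1 × 1.5068 ≈ 101.11 copies per cell.

101 copies per cell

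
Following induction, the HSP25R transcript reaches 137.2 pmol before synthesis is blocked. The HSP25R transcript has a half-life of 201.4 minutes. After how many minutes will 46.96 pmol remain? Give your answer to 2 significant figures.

310 minutes

Fraction remaining = 46.96/137.2 ≈ 0.34227.
n = log₂(137.2/46.96) = ln(2.9216)/ln 2 ≈ 1.5468 half-lives.
t = n × t½ = 1.5468 × 201.4 ≈ 311.52 minutes.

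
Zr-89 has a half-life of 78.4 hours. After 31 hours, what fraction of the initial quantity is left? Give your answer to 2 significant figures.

0.76

n = 31/78.4 ≈ 0.39541 half-lives.
Fraction remaining = (1/2)^0.39541 ≈ 0.76027.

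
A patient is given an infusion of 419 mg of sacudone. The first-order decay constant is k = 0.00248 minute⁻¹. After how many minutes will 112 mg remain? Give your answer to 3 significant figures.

t½ = ln 2 / k = 0.69315 / 0.00248 ≈ 279.49 minutes.
Fraction remaining = 112/419 ≈ 0.2673.
n = log₂(419/112) = ln(3.7411)/ln 2 ≈ 1.9035 half-lives.
t = n × t½ = 1.9035 × 279.49 ≈ 532 minutes.

532 minutes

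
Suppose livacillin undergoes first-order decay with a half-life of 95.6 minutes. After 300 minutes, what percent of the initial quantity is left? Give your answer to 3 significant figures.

11.4%

n = 300/95.6 ≈ 3.1381 half-lives.
Fraction remaining = (1/2)^3.1381 ≈ 0.11359, i.e. 11.359%.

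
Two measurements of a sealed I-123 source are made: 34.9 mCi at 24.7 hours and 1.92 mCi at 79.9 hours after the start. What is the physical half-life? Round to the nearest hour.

Over Δt = 79.9 − 24.7 = 55.2 hours, the level fell by a factor of 34.9/1.92 ≈ 18.177.
n = log₂(18.177) ≈ 4.184 half-lives, so t½ = 55.2/4.184 ≈ 13.193 hours.

13 hours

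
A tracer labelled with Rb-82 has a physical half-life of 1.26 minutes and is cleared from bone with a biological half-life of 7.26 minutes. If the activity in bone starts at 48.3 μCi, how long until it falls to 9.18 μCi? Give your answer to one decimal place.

1/t_eff = 1/t_phys + 1/t_biol = 1/1.26 + 1/7.26 = 0.93139 per minute.
t_eff = 1.26 × 7.26 / (1.26 + 7.26) ≈ 1.0737 minutes.
n = log₂(48.3/9.18) ≈ 2.3955; t = 2.3955 × 1.0737 ≈ 2.5719 minutes.

2.6 minutes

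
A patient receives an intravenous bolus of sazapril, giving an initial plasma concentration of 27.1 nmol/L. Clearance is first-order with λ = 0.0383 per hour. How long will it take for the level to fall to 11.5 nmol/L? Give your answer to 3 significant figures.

t½ = ln 2 / λ = 0.69315 / 0.0383 ≈ 18.098 hours.
Fraction remaining = 11.5/27.1 ≈ 0.42435.
n = log₂(27.1/11.5) = ln(2.3565)/ln 2 ≈ 1.2367 half-lives.
t = n × t½ = 1.2367 × 18.098 ≈ 22.381 hours.

22.4 hours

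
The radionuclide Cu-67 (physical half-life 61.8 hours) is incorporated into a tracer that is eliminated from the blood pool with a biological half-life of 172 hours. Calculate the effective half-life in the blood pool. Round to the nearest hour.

45 hours

1/t_eff = 1/t_phys + 1/t_biol = 1/61.8 + 1/172 = 0.021995 per hour.
t_eff = 61.8 × 172 / (61.8 + 172) ≈ 45.464 hours.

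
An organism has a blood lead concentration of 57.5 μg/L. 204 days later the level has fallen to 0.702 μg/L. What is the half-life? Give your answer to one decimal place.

32.1 days

A/A₀ = 0.702/57.5 ≈ 0.012209.
n = log₂(81.909) ≈ 6.3559 half-lives elapsed in 204 days.
t½ = 204/6.3559 ≈ 32.096 days.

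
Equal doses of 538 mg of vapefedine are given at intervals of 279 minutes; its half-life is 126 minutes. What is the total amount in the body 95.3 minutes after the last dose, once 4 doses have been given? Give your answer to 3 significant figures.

405 mg

The 4 doses were given 932.3, 653.3, 374.3, 95.3 minutes ago.
Total = 538·(1/2)^(932.3/126) + 538·(1/2)^(653.3/126) + 538·(1/2)^(374.3/126) + 538·(1/2)^(95.3/126)
      = 3.1871 + 14.79 + 68.633 + 318.49 ≈ 405.1 mg.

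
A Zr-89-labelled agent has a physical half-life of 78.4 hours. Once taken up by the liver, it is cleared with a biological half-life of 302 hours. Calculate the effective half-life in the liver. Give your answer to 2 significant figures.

62 hours

1/t_eff = 1/t_phys + 1/t_biol = 1/78.4 + 1/302 = 0.016066 per hour.
t_eff = 78.4 × 302 / (78.4 + 302) ≈ 62.242 hours.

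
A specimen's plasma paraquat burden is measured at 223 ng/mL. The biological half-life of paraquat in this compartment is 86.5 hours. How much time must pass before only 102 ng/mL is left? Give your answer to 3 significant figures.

97.6 hours

Fraction remaining = 102/223 ≈ 0.4574.
n = log₂(223/102) = ln(2.1863)/ln 2 ≈ 1.1285 half-lives.
t = n × t½ = 1.1285 × 86.5 ≈ 97.613 hours.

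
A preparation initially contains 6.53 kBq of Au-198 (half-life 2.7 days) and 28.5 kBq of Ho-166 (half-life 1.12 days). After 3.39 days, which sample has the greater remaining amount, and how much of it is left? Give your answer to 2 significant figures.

Ho-166, 3.5 kBq

Au-198: 6.53 × (1/2)^1.2556 ≈ 2.735 kBq.
Ho-166: 28.5 × (1/2)^3.0268 ≈ 3.497 kBq.
Ho-166 has more remaining, at ≈ 3.497 kBq.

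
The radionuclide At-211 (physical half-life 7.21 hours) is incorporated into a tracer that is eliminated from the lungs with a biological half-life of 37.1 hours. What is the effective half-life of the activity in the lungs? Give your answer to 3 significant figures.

6.04 hours

1/t_eff = 1/t_phys + 1/t_biol = 1/7.21 + 1/37.1 = 0.16565 per hour.
t_eff = 7.21 × 37.1 / (7.21 + 37.1) ≈ 6.0368 hours.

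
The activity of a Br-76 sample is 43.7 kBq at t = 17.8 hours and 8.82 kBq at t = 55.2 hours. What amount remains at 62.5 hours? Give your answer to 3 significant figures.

Over Δt = 55.2 − 17.8 = 37.4 hours, the level fell by a factor of 43.7/8.82 ≈ 4.9546.
n = log₂(4.9546) ≈ 2.3088 half-lives, so t½ = 37.4/2.3088 ≈ 16.199 hours.
From t = 55.2 to t = 62.5: 8.82 × (1/2)^((62.5−55.2)/16.199) ≈ 6.4537 kBq.

6.45 kBq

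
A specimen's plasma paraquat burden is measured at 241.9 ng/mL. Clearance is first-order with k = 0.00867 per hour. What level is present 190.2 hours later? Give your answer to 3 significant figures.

46.5 ng/mL

t½ = ln 2 / k = 0.69315 / 0.00867 ≈ 79.948 hours.
Number of half-lives: n = 190.2/79.948 ≈ 2.3791.
Remaining = 241.9 × (1/2)^2.3791 = 241.9 × 0.19224 ≈ 46.502 ng/mL.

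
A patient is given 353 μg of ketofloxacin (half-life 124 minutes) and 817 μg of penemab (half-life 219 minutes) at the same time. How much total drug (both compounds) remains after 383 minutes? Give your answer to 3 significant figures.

ketofloxacin: 353 × (1/2)^(383/124) = 353 × (1/2)^3.0887 ≈ 41.494 μg.
penemab: 817 × (1/2)^(383/219) = 817 × (1/2)^1.7489 ≈ 243.09 μg.
Total = 41.494 + 243.09 ≈ 284.58 μg.

285 μg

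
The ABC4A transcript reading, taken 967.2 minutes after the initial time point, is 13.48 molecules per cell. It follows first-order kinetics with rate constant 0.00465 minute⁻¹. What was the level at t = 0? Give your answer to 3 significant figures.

t½ = ln 2 / k = 0.69315 / 0.00465 ≈ 149.06 minutes.
Number of half-lives elapsed: n = 967.2/149.06 ≈ 6.4885.
A₀ = A × 2^n = 13.48 × 2^6.4885 = 13.48 × 89.791 ≈ 1210.4 molecules per cell.

1210 molecules per cell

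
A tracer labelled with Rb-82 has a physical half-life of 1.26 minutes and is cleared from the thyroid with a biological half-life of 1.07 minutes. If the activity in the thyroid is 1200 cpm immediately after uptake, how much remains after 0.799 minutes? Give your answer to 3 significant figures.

1/t_eff = 1/t_phys + 1/t_biol = 1/1.26 + 1/1.07 = 1.7282 per minute.
t_eff = 1.26 × 1.07 / (1.26 + 1.07) ≈ 0.57863 minutes.
Remaining = 1200 × (1/2)^(0.799/0.57863) = 1200 × (1/2)^1.3809 ≈ 460.79 cpm.

461 cpm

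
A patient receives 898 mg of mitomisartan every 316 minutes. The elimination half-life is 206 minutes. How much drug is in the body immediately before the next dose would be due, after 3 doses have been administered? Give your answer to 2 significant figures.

450 mg

The 3 doses were given 948, 632, 316 minutes ago.
Total = 898·(1/2)^(948/206) + 898·(1/2)^(632/206) + 898·(1/2)^(316/206)
      = 36.979 + 107.08 + 310.1 ≈ 454.16 mg.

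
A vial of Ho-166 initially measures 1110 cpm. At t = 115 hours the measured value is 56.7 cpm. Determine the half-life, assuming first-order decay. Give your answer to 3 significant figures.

A/A₀ = 56.7/1110 ≈ 0.051081.
n = log₂(19.577) ≈ 4.2911 half-lives elapsed in 115 hours.
t½ = 115/4.2911 ≈ 26.8 hours.

26.8 hours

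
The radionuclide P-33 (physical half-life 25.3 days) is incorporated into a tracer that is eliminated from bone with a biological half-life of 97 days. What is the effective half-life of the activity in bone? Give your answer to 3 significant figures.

20.1 days

1/t_eff = 1/t_phys + 1/t_biol = 1/25.3 + 1/97 = 0.049835 per day.
t_eff = 25.3 × 97 / (25.3 + 97) ≈ 20.066 days.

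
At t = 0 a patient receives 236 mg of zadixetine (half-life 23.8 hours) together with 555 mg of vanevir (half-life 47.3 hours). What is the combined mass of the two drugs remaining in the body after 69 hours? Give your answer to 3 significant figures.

234 mg

zadixetine: 236 × (1/2)^(69/23.8) = 236 × (1/2)^2.8992 ≈ 31.636 mg.
vanevir: 555 × (1/2)^(69/47.3) = 555 × (1/2)^1.4588 ≈ 201.91 mg.
Total = 31.636 + 201.91 ≈ 233.55 mg.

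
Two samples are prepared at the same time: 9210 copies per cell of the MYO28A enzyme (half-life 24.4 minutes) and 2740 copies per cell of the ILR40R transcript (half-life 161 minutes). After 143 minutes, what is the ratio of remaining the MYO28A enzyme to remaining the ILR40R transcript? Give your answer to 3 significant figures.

MYO28A enzyme: 9210 × (1/2)^(143/24.4) = 9210 × (1/2)^5.8607 ≈ 158.5 copies per cell.
ILR40R transcript: 2740 × (1/2)^(143/161) = 2740 × (1/2)^0.8882 ≈ 1480.4 copies per cell.
Ratio ≈ 158.5 / 1480.4 ≈ 0.10707.

0.107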